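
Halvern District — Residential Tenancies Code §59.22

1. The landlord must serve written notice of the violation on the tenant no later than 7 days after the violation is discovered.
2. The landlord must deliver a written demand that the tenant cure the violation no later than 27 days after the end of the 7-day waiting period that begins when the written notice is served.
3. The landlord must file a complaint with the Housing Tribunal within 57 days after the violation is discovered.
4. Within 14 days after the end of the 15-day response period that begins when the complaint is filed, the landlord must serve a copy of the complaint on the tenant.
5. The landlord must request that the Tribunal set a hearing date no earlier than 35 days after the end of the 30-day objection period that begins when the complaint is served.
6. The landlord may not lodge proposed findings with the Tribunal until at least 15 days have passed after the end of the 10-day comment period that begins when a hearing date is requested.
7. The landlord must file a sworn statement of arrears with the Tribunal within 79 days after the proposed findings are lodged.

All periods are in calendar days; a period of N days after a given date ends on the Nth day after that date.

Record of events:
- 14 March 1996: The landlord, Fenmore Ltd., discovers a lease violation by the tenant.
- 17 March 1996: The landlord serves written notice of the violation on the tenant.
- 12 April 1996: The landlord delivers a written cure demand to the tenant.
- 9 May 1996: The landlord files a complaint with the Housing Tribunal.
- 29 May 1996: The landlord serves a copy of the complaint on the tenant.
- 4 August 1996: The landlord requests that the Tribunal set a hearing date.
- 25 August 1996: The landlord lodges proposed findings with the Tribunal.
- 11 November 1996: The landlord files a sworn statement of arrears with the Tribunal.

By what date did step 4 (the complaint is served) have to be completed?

The complaint is filed on 9 May 1996; the 15-day response period therefore ends 24 May 1996, and step 4 runs from that date. 14 days after 24 May 1996 is 7 June 1996.

7 June 1996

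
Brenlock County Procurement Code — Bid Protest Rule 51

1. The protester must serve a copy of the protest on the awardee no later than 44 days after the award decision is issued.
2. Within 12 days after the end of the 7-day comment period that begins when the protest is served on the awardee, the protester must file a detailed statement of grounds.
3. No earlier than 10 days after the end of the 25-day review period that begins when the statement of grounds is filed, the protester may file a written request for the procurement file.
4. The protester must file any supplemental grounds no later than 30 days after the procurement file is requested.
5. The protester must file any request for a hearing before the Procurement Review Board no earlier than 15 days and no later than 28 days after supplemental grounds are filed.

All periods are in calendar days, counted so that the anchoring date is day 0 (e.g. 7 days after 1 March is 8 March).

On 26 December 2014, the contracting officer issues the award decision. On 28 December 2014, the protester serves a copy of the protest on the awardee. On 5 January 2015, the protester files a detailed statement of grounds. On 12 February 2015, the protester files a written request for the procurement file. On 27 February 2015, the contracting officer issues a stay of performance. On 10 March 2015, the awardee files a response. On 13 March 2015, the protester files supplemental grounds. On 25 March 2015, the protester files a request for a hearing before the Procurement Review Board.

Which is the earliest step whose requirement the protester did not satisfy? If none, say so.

Step 5

Step 1 — counting 44 days from 26 December 2014 (when the award decision is issued) gives a deadline of 8 February 2015; 28 December 2014 is within that limit.
Step 2 — counting 12 days from 4 January 2015 (end of the 7-day comment period, which began when the protest is served on the awardee on 28 December 2014) gives a deadline of 16 January 2015; done 5 January 2015 — timely.
Step 3 — must wait 10 days from 30 January 2015 (end of the 25-day review period, which began when the statement of grounds is filed on 5 January 2015), so not before 9 February 2015; done 12 February 2015, after the minimum wait.
Step 4 — counting 30 days from 12 February 2015 (when the procurement file is requested) gives a deadline of 14 March 2015; 13 March 2015 is within that limit.
Step 5 — 15 and 28 days from 13 March 2015 (when supplemental grounds are filed) are 28 March 2015 and 10 April 2015 respectively; 25 March 2015 is 3 days too early.
No need to go further; step 5 was not satisfied.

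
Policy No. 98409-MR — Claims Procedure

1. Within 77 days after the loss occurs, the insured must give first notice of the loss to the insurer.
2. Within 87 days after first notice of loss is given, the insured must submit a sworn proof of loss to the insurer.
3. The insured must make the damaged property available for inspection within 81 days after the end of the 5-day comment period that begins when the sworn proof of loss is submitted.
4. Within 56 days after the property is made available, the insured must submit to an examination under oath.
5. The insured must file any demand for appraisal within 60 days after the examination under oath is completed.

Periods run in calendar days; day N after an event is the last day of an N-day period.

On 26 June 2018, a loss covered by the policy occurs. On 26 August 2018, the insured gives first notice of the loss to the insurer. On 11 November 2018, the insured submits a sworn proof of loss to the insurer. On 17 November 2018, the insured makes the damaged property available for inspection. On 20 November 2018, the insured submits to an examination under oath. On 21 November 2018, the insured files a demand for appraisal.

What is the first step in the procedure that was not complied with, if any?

(1) due by 26 June 2018 + 77 days = 11 September 2018; done 26 August 2018 — timely.
(2) due by 26 August 2018 + 87 days = 21 November 2018; 11 November 2018 is within that limit.
(3) due by 16 November 2018 + 81 days = 5 February 2019; completed 17 November 2018, before the deadline.
(4) due by 17 November 2018 + 56 days = 12 January 2019; completed 20 November 2018, before the deadline.
(5) due by 20 November 2018 + 60 days = 19 January 2019; done 21 November 2018 — timely.

None — every step was satisfied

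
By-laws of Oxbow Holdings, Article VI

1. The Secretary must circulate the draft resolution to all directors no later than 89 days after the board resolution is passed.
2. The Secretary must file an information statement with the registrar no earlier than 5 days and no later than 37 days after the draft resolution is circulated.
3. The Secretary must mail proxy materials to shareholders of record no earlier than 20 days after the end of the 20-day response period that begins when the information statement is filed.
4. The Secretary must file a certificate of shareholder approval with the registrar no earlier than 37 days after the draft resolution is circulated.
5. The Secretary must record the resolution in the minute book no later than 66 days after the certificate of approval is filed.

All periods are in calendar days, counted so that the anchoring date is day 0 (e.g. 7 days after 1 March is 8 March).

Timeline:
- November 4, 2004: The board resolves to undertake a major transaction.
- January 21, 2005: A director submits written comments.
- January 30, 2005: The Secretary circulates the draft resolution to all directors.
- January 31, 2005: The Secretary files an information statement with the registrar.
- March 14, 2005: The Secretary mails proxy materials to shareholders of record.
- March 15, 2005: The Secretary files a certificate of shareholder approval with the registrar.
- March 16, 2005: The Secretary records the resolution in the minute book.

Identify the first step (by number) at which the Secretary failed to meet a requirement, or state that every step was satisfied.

Step 2

Step 1: 89 days after November 4, 2004 (when the board resolution is passed) is February 1, 2005; completed January 30, 2005, before the deadline.
Step 2: the window is 5–37 days after January 30, 2005 (when the draft resolution is circulated), so February 4, 2005 through March 8, 2005; January 31, 2005 is 4 days too early.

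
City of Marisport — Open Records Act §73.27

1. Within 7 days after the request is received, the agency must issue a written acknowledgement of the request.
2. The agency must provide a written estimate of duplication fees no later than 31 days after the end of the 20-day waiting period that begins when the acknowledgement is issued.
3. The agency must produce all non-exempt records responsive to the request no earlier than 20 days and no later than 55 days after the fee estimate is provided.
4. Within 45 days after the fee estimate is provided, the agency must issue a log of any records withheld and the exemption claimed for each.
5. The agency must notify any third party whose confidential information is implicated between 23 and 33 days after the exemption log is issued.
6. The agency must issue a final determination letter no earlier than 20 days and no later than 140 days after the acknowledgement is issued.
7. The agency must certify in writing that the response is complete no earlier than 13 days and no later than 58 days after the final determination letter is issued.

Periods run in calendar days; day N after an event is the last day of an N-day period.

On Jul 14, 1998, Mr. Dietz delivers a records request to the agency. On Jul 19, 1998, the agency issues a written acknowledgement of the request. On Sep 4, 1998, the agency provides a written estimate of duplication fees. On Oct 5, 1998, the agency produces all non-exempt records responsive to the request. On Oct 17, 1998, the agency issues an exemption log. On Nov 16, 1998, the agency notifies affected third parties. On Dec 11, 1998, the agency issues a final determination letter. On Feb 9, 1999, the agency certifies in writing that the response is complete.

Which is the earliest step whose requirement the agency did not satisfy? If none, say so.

Step 6

(1) due by Jul 14, 1998 + 7 days = Jul 21, 1998; completed Jul 19, 1998, before the deadline.
(2) due by Aug 8, 1998 + 31 days = Sep 8, 1998; Sep 4, 1998 is within that limit.
(3) the permitted window runs from Sep 4, 1998 + 20 = Sep 24, 1998 to Sep 4, 1998 + 55 = Oct 29, 1998; done Oct 5, 1998, which is between those dates.
(4) due by Sep 4, 1998 + 45 days = Oct 19, 1998; completed Oct 17, 1998, before the deadline.
(5) the permitted window runs from Oct 17, 1998 + 23 = Nov 9, 1998 to Oct 17, 1998 + 33 = Nov 19, 1998; Nov 16, 1998 falls inside that range.
(6) the permitted window runs from Jul 19, 1998 + 20 = Aug 8, 1998 to Jul 19, 1998 + 140 = Dec 6, 1998; Dec 11, 1998 is 5 days past the end of the window.
The analysis stops there.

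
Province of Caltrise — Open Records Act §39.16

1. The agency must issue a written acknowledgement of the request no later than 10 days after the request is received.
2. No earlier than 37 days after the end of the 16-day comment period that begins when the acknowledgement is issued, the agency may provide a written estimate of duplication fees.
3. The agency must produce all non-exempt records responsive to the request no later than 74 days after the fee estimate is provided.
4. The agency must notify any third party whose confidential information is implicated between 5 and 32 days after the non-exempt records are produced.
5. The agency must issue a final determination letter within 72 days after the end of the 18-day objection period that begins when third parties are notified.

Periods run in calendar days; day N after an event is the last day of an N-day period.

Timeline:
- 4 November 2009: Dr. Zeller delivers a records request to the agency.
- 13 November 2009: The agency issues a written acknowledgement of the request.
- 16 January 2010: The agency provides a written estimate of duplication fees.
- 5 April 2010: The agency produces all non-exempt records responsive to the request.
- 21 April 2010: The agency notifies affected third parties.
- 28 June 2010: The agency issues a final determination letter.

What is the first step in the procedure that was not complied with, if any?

(1) due by 4 November 2009 + 10 days = 14 November 2009; completed 13 November 2009, before the deadline.
(2) permitted from 29 November 2009 + 37 days = 5 January 2010 onward; done 16 January 2010 — permitted.
(3) due by 16 January 2010 + 74 days = 31 March 2010; done 5 April 2010 — 5 days late.

Step 3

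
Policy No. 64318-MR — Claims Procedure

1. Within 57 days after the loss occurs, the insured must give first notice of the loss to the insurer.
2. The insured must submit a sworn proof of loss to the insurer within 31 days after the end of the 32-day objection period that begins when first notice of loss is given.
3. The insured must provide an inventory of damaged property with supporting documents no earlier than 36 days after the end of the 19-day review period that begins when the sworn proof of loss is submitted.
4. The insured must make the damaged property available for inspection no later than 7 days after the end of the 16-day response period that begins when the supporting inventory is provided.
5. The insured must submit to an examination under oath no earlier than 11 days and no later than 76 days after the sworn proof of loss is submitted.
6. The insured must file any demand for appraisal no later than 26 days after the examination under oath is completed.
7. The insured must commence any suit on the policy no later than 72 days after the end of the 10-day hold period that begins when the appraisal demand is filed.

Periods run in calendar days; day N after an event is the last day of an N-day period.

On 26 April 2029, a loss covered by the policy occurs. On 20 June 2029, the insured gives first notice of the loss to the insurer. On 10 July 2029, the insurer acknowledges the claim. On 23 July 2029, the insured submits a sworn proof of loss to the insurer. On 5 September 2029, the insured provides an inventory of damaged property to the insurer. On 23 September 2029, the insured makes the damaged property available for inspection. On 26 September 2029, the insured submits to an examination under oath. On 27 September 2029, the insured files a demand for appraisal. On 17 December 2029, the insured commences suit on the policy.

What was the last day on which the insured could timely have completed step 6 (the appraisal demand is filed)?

Step 6 runs from 26 September 2029, when the examination under oath is completed. 26 days after 26 September 2029 is 22 October 2029.

22 October 2029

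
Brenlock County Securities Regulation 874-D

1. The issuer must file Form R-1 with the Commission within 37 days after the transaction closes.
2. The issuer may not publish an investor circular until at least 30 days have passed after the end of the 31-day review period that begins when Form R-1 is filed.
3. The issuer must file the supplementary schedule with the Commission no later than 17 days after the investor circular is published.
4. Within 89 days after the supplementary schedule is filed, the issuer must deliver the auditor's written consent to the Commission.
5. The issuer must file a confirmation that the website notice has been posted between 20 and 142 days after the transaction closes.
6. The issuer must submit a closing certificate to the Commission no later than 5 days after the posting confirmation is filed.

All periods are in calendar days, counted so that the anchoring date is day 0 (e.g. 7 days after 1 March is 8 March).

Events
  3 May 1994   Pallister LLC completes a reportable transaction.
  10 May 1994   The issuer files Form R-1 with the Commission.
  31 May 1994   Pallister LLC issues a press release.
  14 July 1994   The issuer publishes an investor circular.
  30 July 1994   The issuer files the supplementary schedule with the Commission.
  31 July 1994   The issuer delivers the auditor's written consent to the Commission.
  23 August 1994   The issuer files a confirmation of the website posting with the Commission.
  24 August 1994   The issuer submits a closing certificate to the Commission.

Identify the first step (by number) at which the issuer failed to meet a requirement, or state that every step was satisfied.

Step 1 — counting 37 days from 3 May 1994 (when the transaction closes) gives a deadline of 9 June 1994; 10 May 1994 is within that limit.
Step 2 — must wait 30 days from 10 June 1994 (end of the 31-day review period, which began when Form R-1 is filed on 10 May 1994), so not before 10 July 1994; done 14 July 1994 — permitted.
Step 3 — counting 17 days from 14 July 1994 (when the investor circular is published) gives a deadline of 31 July 1994; 30 July 1994 is within that limit.
Step 4 — counting 89 days from 30 July 1994 (when the supplementary schedule is filed) gives a deadline of 27 October 1994; completed 31 July 1994, before the deadline.
Step 5 — 20 and 142 days from 3 May 1994 (when the transaction closes) are 23 May 1994 and 22 September 1994 respectively; done 23 August 1994 — within the window.
Step 6 — counting 5 days from 23 August 1994 (when the posting confirmation is filed) gives a deadline of 28 August 1994; 24 August 1994 is within that limit.

None — every step was satisfied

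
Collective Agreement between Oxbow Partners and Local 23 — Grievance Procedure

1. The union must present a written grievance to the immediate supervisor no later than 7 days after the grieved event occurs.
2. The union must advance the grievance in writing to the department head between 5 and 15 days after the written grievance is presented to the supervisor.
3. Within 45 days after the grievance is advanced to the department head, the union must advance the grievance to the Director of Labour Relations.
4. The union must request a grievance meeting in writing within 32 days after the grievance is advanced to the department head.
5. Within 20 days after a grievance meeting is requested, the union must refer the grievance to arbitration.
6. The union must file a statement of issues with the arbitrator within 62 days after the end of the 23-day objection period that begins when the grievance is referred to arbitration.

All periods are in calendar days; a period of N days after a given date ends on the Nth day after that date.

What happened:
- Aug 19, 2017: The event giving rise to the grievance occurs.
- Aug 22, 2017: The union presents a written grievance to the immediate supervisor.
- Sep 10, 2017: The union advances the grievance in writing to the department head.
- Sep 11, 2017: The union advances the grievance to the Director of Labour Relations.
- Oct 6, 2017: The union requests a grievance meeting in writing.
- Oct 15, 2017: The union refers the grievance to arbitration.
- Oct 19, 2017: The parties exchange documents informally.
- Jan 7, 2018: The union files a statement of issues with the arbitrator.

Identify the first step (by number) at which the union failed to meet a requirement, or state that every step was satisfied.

Step 2

(1) due by Aug 19, 2017 + 7 days = Aug 26, 2017; done Aug 22, 2017 — timely.
(2) the permitted window runs from Aug 22, 2017 + 5 = Aug 27, 2017 to Aug 22, 2017 + 15 = Sep 6, 2017; done Sep 10, 2017 — 4 days after the window closed.
No need to go further; step 2 was not satisfied.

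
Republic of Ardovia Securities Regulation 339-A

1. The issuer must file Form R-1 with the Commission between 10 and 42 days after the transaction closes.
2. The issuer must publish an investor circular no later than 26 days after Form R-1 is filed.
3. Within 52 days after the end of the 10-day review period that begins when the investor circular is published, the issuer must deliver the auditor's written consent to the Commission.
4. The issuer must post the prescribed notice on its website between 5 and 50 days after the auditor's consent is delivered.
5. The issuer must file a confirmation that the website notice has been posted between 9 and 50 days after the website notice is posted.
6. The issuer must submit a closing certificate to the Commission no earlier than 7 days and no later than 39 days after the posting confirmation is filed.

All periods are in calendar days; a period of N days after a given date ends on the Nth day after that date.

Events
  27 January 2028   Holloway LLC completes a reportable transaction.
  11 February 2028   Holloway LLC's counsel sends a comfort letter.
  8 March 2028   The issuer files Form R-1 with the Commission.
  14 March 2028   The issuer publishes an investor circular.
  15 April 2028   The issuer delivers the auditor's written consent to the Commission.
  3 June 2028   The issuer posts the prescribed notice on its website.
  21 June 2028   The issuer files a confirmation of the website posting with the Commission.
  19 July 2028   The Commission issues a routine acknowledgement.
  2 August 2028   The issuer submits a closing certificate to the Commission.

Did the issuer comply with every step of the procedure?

No

(1) the permitted window runs from 27 January 2028 + 10 = 6 February 2028 to 27 January 2028 + 42 = 9 March 2028; 8 March 2028 falls inside that range.
(2) due by 8 March 2028 + 26 days = 3 April 2028; 14 March 2028 is within that limit.
(3) due by 24 March 2028 + 52 days = 15 May 2028; 15 April 2028 is within that limit.
(4) the permitted window runs from 15 April 2028 + 5 = 20 April 2028 to 15 April 2028 + 50 = 4 June 2028; done 3 June 2028 — within the window.
(5) the permitted window runs from 3 June 2028 + 9 = 12 June 2028 to 3 June 2028 + 50 = 23 July 2028; 21 June 2028 falls inside that range.
(6) the permitted window runs from 21 June 2028 + 7 = 28 June 2028 to 21 June 2028 + 39 = 30 July 2028; 2 August 2028 is 3 days past the end of the window.
The procedure was therefore not followed at step 6.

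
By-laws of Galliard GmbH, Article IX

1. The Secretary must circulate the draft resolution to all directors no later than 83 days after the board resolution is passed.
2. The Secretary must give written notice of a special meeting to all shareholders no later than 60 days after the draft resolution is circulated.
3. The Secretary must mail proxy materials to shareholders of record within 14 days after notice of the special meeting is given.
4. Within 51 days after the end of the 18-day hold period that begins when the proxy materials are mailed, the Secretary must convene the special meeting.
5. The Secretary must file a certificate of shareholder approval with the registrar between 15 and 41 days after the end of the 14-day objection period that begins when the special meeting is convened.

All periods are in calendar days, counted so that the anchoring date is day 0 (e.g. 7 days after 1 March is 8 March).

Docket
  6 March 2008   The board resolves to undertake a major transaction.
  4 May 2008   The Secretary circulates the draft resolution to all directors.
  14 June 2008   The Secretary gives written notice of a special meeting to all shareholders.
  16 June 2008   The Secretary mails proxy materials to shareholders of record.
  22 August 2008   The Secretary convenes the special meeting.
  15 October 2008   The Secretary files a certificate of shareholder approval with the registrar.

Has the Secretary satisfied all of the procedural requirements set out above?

Yes

(1) due by 6 March 2008 + 83 days = 28 May 2008; 4 May 2008 is within that limit.
(2) due by 4 May 2008 + 60 days = 3 July 2008; done 14 June 2008 — timely.
(3) due by 14 June 2008 + 14 days = 28 June 2008; done 16 June 2008 — timely.
(4) due by 4 July 2008 + 51 days = 24 August 2008; done 22 August 2008 — timely.
(5) the permitted window runs from 5 September 2008 + 15 = 20 September 2008 to 5 September 2008 + 41 = 16 October 2008; done 15 October 2008, which is between those dates.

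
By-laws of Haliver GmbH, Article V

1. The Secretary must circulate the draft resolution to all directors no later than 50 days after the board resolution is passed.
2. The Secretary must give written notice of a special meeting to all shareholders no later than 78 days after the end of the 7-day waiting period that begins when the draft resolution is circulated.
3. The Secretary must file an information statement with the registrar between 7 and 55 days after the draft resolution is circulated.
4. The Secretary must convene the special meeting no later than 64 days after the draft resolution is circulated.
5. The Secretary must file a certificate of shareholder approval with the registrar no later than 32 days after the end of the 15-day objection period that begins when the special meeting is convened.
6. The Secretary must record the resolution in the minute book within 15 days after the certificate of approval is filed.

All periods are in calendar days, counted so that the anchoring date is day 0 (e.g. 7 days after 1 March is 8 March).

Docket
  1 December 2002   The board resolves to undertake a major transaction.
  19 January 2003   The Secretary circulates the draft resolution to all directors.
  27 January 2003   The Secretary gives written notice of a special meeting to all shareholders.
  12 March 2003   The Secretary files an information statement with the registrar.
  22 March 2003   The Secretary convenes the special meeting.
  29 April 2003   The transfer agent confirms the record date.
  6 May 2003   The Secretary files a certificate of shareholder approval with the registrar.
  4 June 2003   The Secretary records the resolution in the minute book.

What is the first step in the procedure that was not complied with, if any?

Step 6

(1) due by 1 December 2002 + 50 days = 20 January 2003; 19 January 2003 is within that limit.
(2) due by 26 January 2003 + 78 days = 14 April 2003; completed 27 January 2003, before the deadline.
(3) the permitted window runs from 19 January 2003 + 7 = 26 January 2003 to 19 January 2003 + 55 = 15 March 2003; done 12 March 2003, which is between those dates.
(4) due by 19 January 2003 + 64 days = 24 March 2003; 22 March 2003 is within that limit.
(5) due by 6 April 2003 + 32 days = 8 May 2003; completed 6 May 2003, before the deadline.
(6) due by 6 May 2003 + 15 days = 21 May 2003; not done until 4 June 2003, 14 days after the deadline.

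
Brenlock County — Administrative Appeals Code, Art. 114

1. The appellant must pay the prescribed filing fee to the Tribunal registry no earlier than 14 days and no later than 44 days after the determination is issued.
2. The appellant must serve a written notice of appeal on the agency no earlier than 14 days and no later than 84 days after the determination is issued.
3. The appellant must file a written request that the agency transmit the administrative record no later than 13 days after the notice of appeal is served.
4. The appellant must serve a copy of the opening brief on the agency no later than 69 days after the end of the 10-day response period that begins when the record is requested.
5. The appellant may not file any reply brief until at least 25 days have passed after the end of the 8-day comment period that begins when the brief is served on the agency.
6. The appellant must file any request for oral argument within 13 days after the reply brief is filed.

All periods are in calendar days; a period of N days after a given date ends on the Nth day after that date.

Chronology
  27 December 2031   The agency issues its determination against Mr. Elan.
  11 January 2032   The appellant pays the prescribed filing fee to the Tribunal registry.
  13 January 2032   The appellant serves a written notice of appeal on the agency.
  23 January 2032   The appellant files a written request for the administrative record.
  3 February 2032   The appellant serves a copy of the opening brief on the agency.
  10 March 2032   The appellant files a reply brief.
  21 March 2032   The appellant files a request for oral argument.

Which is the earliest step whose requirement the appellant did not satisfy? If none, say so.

None — every step was satisfied

Step 1 — 14 and 44 days from 27 December 2031 (when the determination is issued) are 10 January 2032 and 9 February 2032 respectively; done 11 January 2032 — within the window.
Step 2 — 14 and 84 days from 27 December 2031 (when the determination is issued) are 10 January 2032 and 20 March 2032 respectively; 13 January 2032 falls inside that range.
Step 3 — counting 13 days from 13 January 2032 (when the notice of appeal is served) gives a deadline of 26 January 2032; 23 January 2032 is within that limit.
Step 4 — counting 69 days from 2 February 2032 (end of the 10-day response period, which began when the record is requested on 23 January 2032) gives a deadline of 11 April 2032; done 3 February 2032 — timely.
Step 5 — must wait 25 days from 11 February 2032 (end of the 8-day comment period, which began when the brief is served on the agency on 3 February 2032), so not before 7 March 2032; done 10 March 2032 — permitted.
Step 6 — counting 13 days from 10 March 2032 (when the reply brief is filed) gives a deadline of 23 March 2032; completed 21 March 2032, before the deadline.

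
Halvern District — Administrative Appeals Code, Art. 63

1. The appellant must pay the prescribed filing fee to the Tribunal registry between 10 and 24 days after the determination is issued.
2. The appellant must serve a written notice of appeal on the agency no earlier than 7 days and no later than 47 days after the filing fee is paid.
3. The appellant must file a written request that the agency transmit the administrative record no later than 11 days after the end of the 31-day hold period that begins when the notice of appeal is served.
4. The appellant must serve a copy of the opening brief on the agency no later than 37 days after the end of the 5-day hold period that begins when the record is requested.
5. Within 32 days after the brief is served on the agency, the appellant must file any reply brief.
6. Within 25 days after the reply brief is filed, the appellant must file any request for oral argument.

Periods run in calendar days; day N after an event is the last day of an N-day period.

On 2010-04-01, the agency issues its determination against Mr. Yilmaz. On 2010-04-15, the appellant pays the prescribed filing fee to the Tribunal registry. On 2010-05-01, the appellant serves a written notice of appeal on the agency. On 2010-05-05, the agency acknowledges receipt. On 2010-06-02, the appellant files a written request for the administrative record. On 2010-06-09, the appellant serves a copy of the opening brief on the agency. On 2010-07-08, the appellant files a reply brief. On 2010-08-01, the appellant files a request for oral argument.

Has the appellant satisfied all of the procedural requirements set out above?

Step 1 — 10 and 24 days from 2010-04-01 (when the determination is issued) are 2010-04-11 and 2010-04-25 respectively; done 2010-04-15, which is between those dates.
Step 2 — 7 and 47 days from 2010-04-15 (when the filing fee is paid) are 2010-04-22 and 2010-06-01 respectively; 2010-05-01 falls inside that range.
Step 3 — counting 11 days from 2010-06-01 (end of the 31-day hold period, which began when the notice of appeal is served on 2010-05-01) gives a deadline of 2010-06-12; completed 2010-06-02, before the deadline.
Step 4 — counting 37 days from 2010-06-07 (end of the 5-day hold period, which began when the record is requested on 2010-06-02) gives a deadline of 2010-07-14; done 2010-06-09 — timely.
Step 5 — counting 32 days from 2010-06-09 (when the brief is served on the agency) gives a deadline of 2010-07-11; completed 2010-07-08, before the deadline.
Step 6 — counting 25 days from 2010-07-08 (when the reply brief is filed) gives a deadline of 2010-08-02; done 2010-08-01 — timely.

Yes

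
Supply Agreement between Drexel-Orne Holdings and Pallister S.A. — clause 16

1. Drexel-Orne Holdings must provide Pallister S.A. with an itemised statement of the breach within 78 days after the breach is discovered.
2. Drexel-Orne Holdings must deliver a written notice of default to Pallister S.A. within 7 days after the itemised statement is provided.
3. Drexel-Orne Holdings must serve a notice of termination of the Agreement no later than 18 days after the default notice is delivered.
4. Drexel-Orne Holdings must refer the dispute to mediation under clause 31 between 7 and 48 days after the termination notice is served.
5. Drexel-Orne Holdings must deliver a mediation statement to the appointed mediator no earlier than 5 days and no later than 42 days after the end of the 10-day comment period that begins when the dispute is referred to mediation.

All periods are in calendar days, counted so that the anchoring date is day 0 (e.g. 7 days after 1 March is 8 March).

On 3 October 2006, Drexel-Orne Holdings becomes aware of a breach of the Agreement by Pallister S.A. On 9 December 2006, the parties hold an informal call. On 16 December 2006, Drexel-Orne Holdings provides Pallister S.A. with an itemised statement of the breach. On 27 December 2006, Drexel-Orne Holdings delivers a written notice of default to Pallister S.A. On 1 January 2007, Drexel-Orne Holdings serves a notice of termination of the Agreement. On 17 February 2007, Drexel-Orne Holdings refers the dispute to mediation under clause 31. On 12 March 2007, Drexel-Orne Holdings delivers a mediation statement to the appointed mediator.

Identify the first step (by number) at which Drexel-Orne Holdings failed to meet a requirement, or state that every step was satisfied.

Step 1: 78 days after 3 October 2006 (when the breach is discovered) is 20 December 2006; completed 16 December 2006, before the deadline.
Step 2: 7 days after 16 December 2006 (when the itemised statement is provided) is 23 December 2006; done 27 December 2006 — 4 days late.
The procedure was therefore not followed at step 2.

Step 2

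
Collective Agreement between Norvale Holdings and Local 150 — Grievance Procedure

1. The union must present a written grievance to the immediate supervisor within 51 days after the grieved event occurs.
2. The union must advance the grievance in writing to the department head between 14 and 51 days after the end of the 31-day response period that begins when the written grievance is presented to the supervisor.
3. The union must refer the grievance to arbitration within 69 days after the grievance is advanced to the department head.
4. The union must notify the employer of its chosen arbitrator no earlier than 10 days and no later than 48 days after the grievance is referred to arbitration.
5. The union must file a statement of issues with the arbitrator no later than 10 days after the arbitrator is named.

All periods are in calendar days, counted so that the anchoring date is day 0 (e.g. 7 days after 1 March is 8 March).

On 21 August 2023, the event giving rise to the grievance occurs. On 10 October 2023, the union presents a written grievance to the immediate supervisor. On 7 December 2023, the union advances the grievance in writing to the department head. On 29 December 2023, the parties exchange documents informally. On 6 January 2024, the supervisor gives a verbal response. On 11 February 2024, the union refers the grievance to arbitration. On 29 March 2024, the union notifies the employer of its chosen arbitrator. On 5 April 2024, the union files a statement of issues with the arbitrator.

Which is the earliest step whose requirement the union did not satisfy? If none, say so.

None — every step was satisfied

Step 1 — counting 51 days from 21 August 2023 (when the grieved event occurs) gives a deadline of 11 October 2023; completed 10 October 2023, before the deadline.
Step 2 — 14 and 51 days from 10 November 2023 (end of the 31-day response period, which began when the written grievance is presented to the supervisor on 10 October 2023) are 24 November 2023 and 31 December 2023 respectively; done 7 December 2023 — within the window.
Step 3 — counting 69 days from 7 December 2023 (when the grievance is advanced to the department head) gives a deadline of 14 February 2024; completed 11 February 2024, before the deadline.
Step 4 — 10 and 48 days from 11 February 2024 (when the grievance is referred to arbitration) are 21 February 2024 and 30 March 2024 respectively; done 29 March 2024, which is between those dates.
Step 5 — counting 10 days from 29 March 2024 (when the arbitrator is named) gives a deadline of 8 April 2024; 5 April 2024 is within that limit.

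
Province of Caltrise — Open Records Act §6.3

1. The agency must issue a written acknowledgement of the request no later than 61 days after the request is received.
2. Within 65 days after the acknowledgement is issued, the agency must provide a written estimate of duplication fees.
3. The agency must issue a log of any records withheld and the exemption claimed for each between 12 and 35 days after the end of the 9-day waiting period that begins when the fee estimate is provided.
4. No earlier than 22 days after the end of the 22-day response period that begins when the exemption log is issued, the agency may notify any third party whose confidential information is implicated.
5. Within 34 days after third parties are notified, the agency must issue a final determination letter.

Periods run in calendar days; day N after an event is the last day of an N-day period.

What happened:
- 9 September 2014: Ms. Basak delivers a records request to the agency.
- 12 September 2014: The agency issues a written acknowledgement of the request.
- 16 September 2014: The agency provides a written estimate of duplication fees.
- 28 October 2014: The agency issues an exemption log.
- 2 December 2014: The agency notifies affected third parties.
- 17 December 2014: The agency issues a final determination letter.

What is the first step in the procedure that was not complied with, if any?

Step 4

Step 1 — counting 61 days from 9 September 2014 (when the request is received) gives a deadline of 9 November 2014; 12 September 2014 is within that limit.
Step 2 — counting 65 days from 12 September 2014 (when the acknowledgement is issued) gives a deadline of 16 November 2014; completed 16 September 2014, before the deadline.
Step 3 — 12 and 35 days from 25 September 2014 (end of the 9-day waiting period, which began when the fee estimate is provided on 16 September 2014) are 7 October 2014 and 30 October 2014 respectively; done 28 October 2014, which is between those dates.
Step 4 — must wait 22 days from 19 November 2014 (end of the 22-day response period, which began when the exemption log is issued on 28 October 2014), so not before 11 December 2014; done 2 December 2014 — 9 days too early.
No need to go further; step 4 was not satisfied.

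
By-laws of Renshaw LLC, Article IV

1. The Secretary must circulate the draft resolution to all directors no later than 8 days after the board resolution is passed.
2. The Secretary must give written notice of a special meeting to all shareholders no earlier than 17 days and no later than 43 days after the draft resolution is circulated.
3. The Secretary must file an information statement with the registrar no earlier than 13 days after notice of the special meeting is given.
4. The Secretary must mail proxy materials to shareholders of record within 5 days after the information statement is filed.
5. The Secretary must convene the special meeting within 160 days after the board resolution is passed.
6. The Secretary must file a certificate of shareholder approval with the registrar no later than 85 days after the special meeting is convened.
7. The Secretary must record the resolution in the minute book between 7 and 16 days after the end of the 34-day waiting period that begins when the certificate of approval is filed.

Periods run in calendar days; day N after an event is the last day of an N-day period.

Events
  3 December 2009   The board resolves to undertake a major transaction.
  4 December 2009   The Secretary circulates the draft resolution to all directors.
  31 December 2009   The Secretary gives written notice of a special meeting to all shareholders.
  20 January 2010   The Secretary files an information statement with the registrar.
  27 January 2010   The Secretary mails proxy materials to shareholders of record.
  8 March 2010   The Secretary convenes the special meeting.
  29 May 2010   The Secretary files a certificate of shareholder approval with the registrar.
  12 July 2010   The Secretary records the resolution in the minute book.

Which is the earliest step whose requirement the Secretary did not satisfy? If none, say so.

Step 4

(1) due by 3 December 2009 + 8 days = 11 December 2009; completed 4 December 2009, before the deadline.
(2) the permitted window runs from 4 December 2009 + 17 = 21 December 2009 to 4 December 2009 + 43 = 16 January 2010; done 31 December 2009, which is between those dates.
(3) permitted from 31 December 2009 + 13 days = 13 January 2010 onward; done 20 January 2010, after the minimum wait.
(4) due by 20 January 2010 + 5 days = 25 January 2010; done 27 January 2010 — 2 days late.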